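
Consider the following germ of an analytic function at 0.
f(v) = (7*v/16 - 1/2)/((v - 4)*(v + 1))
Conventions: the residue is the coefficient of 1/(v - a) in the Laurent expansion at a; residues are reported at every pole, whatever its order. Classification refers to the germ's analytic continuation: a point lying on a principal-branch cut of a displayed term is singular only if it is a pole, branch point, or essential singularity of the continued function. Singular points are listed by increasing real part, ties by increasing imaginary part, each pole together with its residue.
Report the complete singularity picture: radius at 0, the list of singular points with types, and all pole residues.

Denominator factor (v - 4): pole of order 1 at 4, modulus 4.
Denominator factor (v + 1): pole of order 1 at -1, modulus 1.
The radius of convergence is the smallest modulus among the singular points: 1.
At the order-1 pole -1 set g(v) = (v - (-1))*f(v) = (7*v/16 - 1/2)/(v - 4).
Simple pole: residue = g(a) at a = -1, which is 3/16.
At the order-1 pole 4 set g(v) = (v - (4))*f(v) = (7*v/16 - 1/2)/(v + 1).
Simple pole: residue = g(a) at a = 4, which is 1/4.
List the singular points by increasing real part (a conjugate pair: the negative imaginary part first).

Radius of convergence at 0: 1.
At -1: a pole of order 1; residue 3/16.
At 4: a pole of order 1; residue 1/4.


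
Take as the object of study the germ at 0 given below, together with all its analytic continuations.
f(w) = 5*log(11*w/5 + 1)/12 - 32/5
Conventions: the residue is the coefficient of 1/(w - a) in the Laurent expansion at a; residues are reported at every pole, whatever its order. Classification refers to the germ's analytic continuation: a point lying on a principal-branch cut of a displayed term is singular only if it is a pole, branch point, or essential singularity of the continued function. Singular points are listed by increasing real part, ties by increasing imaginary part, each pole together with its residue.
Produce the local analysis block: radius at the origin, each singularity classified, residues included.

Radius of convergence at 0: 5/11.
At -5/11: a logarithmic branch point.

Branch term (5/12)*log(1 - w/(-5/11)): its argument vanishes at w = -5/11, a logarithmic branch point, modulus 5/11.
The radius of convergence is the smallest modulus among the singular points: 5/11.


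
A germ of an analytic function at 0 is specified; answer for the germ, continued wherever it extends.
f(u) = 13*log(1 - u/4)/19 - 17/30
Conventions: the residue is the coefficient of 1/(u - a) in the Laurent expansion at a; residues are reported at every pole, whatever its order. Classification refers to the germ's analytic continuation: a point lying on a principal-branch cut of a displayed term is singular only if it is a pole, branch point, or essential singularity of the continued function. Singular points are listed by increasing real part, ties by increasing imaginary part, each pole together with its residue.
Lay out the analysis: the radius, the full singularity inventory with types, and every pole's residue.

Branch term (13/19)*log(1 - u/(4)): its argument vanishes at u = 4, a logarithmic branch point, modulus 4.
The radius of convergence is the smallest modulus among the singular points: 4.

Radius of convergence at 0: 4.
At 4: a logarithmic branch point.


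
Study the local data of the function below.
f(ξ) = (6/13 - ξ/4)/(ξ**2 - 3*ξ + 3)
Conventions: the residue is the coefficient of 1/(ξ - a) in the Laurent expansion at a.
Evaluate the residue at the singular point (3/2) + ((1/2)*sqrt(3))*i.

The residue is (-1/8) - ((3/104)*sqrt(3))*i.

The factor ξ**2 - 3*ξ + 3 splits as (ξ - a)(ξ - a') with a = (3/2) + ((1/2)*sqrt(3))*i, a' = (3/2) - ((1/2)*sqrt(3))*i. At the order-1 pole a set g(ξ) = (ξ - a)*f(ξ) = [6/13 - ξ/4] / (ξ - a').
Simple pole: residue = g(a) at a = (3/2) + ((1/2)*sqrt(3))*i, which is (-1/8) - ((3/104)*sqrt(3))*i.


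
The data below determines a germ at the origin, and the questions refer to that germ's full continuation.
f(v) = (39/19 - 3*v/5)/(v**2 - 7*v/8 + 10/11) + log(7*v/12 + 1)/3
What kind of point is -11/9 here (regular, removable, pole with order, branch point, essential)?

The point is a regular point.

Denominator factors: v**2 - 7*v/8 + 10/11 = 24751/7128 at v = -11/9 — none vanishes.
Branch term log(1 - v/(-12/7)): argument at -11/9 is 31/108, nonzero, so -11/9 is not its branch point (a point on a principal cut is still regular for the continued germ).
So the germ continues analytically to -11/9.


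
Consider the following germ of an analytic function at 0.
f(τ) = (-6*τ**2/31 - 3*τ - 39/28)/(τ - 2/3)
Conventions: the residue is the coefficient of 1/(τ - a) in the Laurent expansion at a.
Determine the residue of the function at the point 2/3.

At the order-1 pole 2/3 set g(τ) = (τ - (2/3))*f(τ) = -6*τ**2/31 - 3*τ - 39/28.
Simple pole: residue = g(a) at a = 2/3, which is -9059/2604.

The residue is -9059/2604.


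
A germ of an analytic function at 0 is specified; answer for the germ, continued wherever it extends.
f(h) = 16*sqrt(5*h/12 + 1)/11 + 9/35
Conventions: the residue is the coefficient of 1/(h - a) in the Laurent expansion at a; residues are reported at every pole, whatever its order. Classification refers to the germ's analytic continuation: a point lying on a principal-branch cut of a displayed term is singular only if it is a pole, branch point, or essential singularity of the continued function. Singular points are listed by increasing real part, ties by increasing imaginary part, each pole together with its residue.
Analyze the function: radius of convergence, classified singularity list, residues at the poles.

Branch term (16/11)*sqrt(1 - h/(-12/5)): its argument vanishes at h = -12/5, a square-root branch point, modulus 12/5.
The radius of convergence is the smallest modulus among the singular points: 12/5.

Radius of convergence at 0: 12/5.
At -12/5: an algebraic (square-root) branch point.


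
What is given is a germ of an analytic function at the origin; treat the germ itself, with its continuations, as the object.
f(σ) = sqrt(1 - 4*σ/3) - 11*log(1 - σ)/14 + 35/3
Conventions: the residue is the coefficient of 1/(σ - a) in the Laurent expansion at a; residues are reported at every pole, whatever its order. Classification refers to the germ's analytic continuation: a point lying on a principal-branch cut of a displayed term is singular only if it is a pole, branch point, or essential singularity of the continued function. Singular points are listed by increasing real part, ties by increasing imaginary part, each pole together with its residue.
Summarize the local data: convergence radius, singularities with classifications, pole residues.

Branch term (1)*sqrt(1 - σ/(3/4)): its argument vanishes at σ = 3/4, a square-root branch point, modulus 3/4.
Branch term (-11/14)*log(1 - σ/(1)): its argument vanishes at σ = 1, a logarithmic branch point, modulus 1.
The radius of convergence is the smallest modulus among the singular points: 3/4.
List the singular points by increasing real part (a conjugate pair: the negative imaginary part first).

Radius of convergence at 0: 3/4.
At 3/4: an algebraic (square-root) branch point.
At 1: a logarithmic branch point.


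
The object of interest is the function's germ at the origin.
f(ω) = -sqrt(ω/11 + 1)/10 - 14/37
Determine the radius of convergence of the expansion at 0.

The radius of convergence is 11.

Branch term (-1/10)*sqrt(1 - ω/(-11)): its argument vanishes at ω = -11, a square-root branch point, modulus 11.
The radius of convergence is the smallest modulus among the singular points: 11.


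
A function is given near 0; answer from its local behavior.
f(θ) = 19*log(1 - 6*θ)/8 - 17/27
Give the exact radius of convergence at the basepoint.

Branch term (19/8)*log(1 - θ/(1/6)): its argument vanishes at θ = 1/6, a logarithmic branch point, modulus 1/6.
The radius of convergence is the smallest modulus among the singular points: 1/6.

The radius of convergence is 1/6.


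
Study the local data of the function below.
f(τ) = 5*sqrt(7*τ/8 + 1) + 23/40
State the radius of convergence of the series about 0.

Branch term (5)*sqrt(1 - τ/(-8/7)): its argument vanishes at τ = -8/7, a square-root branch point, modulus 8/7.
The radius of convergence is the smallest modulus among the singular points: 8/7.

The radius of convergence is 8/7.


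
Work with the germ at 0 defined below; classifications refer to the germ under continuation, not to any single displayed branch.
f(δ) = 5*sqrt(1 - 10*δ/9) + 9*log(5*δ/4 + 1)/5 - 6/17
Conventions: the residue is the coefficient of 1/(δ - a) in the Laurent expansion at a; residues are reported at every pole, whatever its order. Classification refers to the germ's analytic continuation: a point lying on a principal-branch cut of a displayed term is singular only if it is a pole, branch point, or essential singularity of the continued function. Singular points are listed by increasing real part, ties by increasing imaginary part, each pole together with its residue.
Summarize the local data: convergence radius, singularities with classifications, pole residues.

Branch term (9/5)*log(1 - δ/(-4/5)): its argument vanishes at δ = -4/5, a logarithmic branch point, modulus 4/5.
Branch term (5)*sqrt(1 - δ/(9/10)): its argument vanishes at δ = 9/10, a square-root branch point, modulus 9/10.
The radius of convergence is the smallest modulus among the singular points: 4/5.
List the singular points by increasing real part (a conjugate pair: the negative imaginary part first).

Radius of convergence at 0: 4/5.
At -4/5: a logarithmic branch point.
At 9/10: an algebraic (square-root) branch point.


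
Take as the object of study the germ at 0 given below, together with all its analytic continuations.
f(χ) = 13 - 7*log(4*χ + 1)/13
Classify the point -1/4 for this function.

The point is a logarithmic branch point.

The term (-7/13)*log(1 - χ/(-1/4)) has argument 1 - -1/4/(-1/4) = 0 at -1/4: a logarithmic (infinitely-sheeted) branch point; the remaining terms are analytic or single-valued there.


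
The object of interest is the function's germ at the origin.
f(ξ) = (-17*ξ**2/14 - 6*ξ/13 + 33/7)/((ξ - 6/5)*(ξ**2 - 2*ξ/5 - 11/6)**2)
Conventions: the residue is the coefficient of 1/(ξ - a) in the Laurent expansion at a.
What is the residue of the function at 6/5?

At the order-1 pole 6/5 set g(ξ) = (ξ - (6/5))*f(ξ) = (-17*ξ**2/14 - 6*ξ/13 + 33/7)/(ξ**2 - 2*ξ/5 - 11/6)**2.
Simple pole: residue = g(a) at a = 6/5, which is 4938300/1561651.

The residue is 4938300/1561651.


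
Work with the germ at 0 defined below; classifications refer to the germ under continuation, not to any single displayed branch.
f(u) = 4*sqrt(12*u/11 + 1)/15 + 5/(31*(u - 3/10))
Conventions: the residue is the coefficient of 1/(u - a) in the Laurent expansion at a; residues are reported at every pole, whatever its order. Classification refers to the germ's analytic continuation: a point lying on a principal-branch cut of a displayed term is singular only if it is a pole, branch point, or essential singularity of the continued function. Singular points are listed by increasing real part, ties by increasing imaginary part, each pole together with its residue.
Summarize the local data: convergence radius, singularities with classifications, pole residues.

Denominator factor (u - 3/10): pole of order 1 at 3/10, modulus 3/10.
Branch term (4/15)*sqrt(1 - u/(-11/12)): its argument vanishes at u = -11/12, a square-root branch point, modulus 11/12.
The radius of convergence is the smallest modulus among the singular points: 3/10.
The branch term is analytic at 3/10 and contributes nothing to the residue; only the rational part matters.
At the order-1 pole 3/10 set g(u) = (u - (3/10))*(rational part) = 5/31.
Simple pole: residue = g(a) at a = 3/10, which is 5/31.
List the singular points by increasing real part (a conjugate pair: the negative imaginary part first).

Radius of convergence at 0: 3/10.
At -11/12: an algebraic (square-root) branch point.
At 3/10: a pole of order 1; residue 5/31.


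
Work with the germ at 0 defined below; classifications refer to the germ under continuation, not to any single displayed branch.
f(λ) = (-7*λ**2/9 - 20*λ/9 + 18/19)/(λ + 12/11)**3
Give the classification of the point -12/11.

The denominator factor λ + 12/11 vanishes at -12/11 and appears to the power 3; the numerator there equals 16870/6897, nonzero, and no other factor vanishes.
Hence a pole whose order is the multiplicity, 3.

The point is a pole of order 3.


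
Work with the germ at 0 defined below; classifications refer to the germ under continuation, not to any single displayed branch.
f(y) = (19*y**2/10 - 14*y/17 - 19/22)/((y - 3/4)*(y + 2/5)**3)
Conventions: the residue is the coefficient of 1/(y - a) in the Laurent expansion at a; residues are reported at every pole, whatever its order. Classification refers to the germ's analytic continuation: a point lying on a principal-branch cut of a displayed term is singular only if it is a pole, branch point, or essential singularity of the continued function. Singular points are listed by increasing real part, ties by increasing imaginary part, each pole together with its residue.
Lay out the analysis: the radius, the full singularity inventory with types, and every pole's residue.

Radius of convergence at 0: 2/5.
At -2/5: a pole of order 3; residue 617150/2275229.
At 3/4: a pole of order 1; residue -617150/2275229.

Denominator factor (y + 2/5)^3: pole of order 3 at -2/5, modulus 2/5.
Denominator factor (y - 3/4): pole of order 1 at 3/4, modulus 3/4.
The radius of convergence is the smallest modulus among the singular points: 2/5.
At the order-3 pole -2/5 set g(y) = (y - (-2/5))^3*f(y) = (19*y**2/10 - 14*y/17 - 19/22)/(y - 3/4).
Order-3 pole: residue = g''(a)/2; g''(-2/5) = 1234300/2275229, so the residue is 617150/2275229.
At the order-1 pole 3/4 set g(y) = (y - (3/4))*f(y) = (19*y**2/10 - 14*y/17 - 19/22)/(y + 2/5)**3.
Simple pole: residue = g(a) at a = 3/4, which is -617150/2275229.
List the singular points by increasing real part (a conjugate pair: the negative imaginary part first).


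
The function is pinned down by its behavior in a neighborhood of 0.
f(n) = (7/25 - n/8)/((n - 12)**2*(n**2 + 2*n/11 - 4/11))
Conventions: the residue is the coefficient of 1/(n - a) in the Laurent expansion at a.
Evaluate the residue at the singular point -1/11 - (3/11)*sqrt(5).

The residue is -68211/257281600 - (2767061/3859224000)*sqrt(5).

The factor n**2 + 2*n/11 - 4/11 splits as (n - a)(n - a') with a = -1/11 - (3/11)*sqrt(5), a' = -1/11 + (3/11)*sqrt(5). At the order-1 pole a set g(n) = (n - a)*f(n) = [(7/25 - n/8)/(n - 12)**2] / (n - a').
Simple pole: residue = g(a) at a = -1/11 - (3/11)*sqrt(5), which is -68211/257281600 - (2767061/3859224000)*sqrt(5).


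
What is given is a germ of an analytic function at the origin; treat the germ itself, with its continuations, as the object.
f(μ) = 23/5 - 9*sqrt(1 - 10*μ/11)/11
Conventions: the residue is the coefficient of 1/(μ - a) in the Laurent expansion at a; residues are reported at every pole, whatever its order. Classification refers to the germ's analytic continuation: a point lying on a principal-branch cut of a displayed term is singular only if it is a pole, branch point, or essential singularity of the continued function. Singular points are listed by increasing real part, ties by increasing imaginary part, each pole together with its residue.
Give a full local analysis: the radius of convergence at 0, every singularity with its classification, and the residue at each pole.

Branch term (-9/11)*sqrt(1 - μ/(11/10)): its argument vanishes at μ = 11/10, a square-root branch point, modulus 11/10.
The radius of convergence is the smallest modulus among the singular points: 11/10.

Radius of convergence at 0: 11/10.
At 11/10: an algebraic (square-root) branch point.


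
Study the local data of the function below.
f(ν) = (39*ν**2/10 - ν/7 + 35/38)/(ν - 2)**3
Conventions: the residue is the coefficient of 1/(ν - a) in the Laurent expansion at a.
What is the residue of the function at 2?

The residue is 39/10.

At the order-3 pole 2 set g(ν) = (ν - (2))^3*f(ν) = 39*ν**2/10 - ν/7 + 35/38.
Order-3 pole: residue = g''(a)/2; g''(2) = 39/5, so the residue is 39/10.


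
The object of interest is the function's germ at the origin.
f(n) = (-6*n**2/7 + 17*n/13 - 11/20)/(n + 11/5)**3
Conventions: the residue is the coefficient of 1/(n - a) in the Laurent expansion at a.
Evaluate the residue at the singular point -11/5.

The residue is -6/7.

At the order-3 pole -11/5 set g(n) = (n - (-11/5))^3*f(n) = -6*n**2/7 + 17*n/13 - 11/20.
Order-3 pole: residue = g''(a)/2; g''(-11/5) = -12/7, so the residue is -6/7.


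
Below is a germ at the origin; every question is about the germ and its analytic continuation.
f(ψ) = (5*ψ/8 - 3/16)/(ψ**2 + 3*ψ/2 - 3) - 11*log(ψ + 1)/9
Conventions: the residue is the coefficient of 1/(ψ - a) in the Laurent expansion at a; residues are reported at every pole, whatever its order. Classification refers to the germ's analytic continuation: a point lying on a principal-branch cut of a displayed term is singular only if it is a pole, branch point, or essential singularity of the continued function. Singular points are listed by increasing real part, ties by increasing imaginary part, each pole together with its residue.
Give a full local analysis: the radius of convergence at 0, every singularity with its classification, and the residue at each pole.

Denominator factor (ψ**2 + 3*ψ/2 - 3): discriminant 57/4, real irrational roots -3/4 + (1/4)*sqrt(57) and -3/4 - (1/4)*sqrt(57); poles of order 1, moduli -3/4 + (1/4)*sqrt(57) and 3/4 + (1/4)*sqrt(57).
Branch term (-11/9)*log(1 - ψ/(-1)): its argument vanishes at ψ = -1, a logarithmic branch point, modulus 1.
The radius of convergence is the smallest modulus among the singular points: 1.
The branch term is analytic at -3/4 - (1/4)*sqrt(57) and contributes nothing to the residue; only the rational part matters.
The factor ψ**2 + 3*ψ/2 - 3 splits as (ψ - a)(ψ - a') with a = -3/4 - (1/4)*sqrt(57), a' = -3/4 + (1/4)*sqrt(57). At the order-1 pole a set g(ψ) = (ψ - a)*(rational part) = [5*ψ/8 - 3/16] / (ψ - a').
Simple pole: residue = g(a) at a = -3/4 - (1/4)*sqrt(57), which is 5/16 + (7/304)*sqrt(57).
The branch term is analytic at -3/4 + (1/4)*sqrt(57) and contributes nothing to the residue; only the rational part matters.
The factor ψ**2 + 3*ψ/2 - 3 splits as (ψ - a)(ψ - a') with a = -3/4 + (1/4)*sqrt(57), a' = -3/4 - (1/4)*sqrt(57). At the order-1 pole a set g(ψ) = (ψ - a)*(rational part) = [5*ψ/8 - 3/16] / (ψ - a').
Simple pole: residue = g(a) at a = -3/4 + (1/4)*sqrt(57), which is 5/16 - (7/304)*sqrt(57).
List the singular points by increasing real part (a conjugate pair: the negative imaginary part first).

Radius of convergence at 0: 1.
At -3/4 - (1/4)*sqrt(57): a pole of order 1; residue 5/16 + (7/304)*sqrt(57).
At -1: a logarithmic branch point.
At -3/4 + (1/4)*sqrt(57): a pole of order 1; residue 5/16 - (7/304)*sqrt(57).


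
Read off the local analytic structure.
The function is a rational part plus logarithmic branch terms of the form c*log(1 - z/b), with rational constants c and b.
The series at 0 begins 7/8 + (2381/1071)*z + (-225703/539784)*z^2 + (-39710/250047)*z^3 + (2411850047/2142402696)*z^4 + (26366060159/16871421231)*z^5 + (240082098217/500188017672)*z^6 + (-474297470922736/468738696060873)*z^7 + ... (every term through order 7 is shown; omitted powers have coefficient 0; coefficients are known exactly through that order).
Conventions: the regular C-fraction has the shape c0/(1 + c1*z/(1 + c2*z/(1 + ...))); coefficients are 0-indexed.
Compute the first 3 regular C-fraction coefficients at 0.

The regular C-fraction coefficients are [7/8, -19048/7497, 43298329/15866984].

Taylor coefficients (read off): a_0 = 7/8, a_1 = 2381/1071, a_2 = -225703/539784.
c0 = a_0 = 7/8. Peel one level at a time: if S = 1 + c*z/S' with S'(0) = 1, then c is the z-coefficient of S and S' = c*z/(S - 1).
S_1 = c0/f = 1 + (-19048/7497)*z + (43298329/6245001)*z^2 + ...; c1 = -19048/7497.
S_2 = c1*z/(S_1 - 1) = 1 + (43298329/15866984)*z + ...; c2 = 43298329/15866984.


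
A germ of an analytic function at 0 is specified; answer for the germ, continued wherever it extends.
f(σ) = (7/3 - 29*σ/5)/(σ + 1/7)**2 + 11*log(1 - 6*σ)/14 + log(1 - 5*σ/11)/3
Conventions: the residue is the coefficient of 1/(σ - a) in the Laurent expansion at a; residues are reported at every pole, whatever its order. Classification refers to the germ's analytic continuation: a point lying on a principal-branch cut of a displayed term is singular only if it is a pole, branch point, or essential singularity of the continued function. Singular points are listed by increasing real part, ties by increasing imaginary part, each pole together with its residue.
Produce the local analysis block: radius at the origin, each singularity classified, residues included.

Denominator factor (σ + 1/7)^2: pole of order 2 at -1/7, modulus 1/7.
Branch term (11/14)*log(1 - σ/(1/6)): its argument vanishes at σ = 1/6, a logarithmic branch point, modulus 1/6.
Branch term (1/3)*log(1 - σ/(11/5)): its argument vanishes at σ = 11/5, a logarithmic branch point, modulus 11/5.
The radius of convergence is the smallest modulus among the singular points: 1/7.
The branch terms are analytic at -1/7 and contribute nothing to the residue; only the rational part matters.
At the order-2 pole -1/7 set g(σ) = (σ - (-1/7))^2*(rational part) = 7/3 - 29*σ/5.
Order-2 pole: residue = g'(a); g'(-1/7) = -29/5, so the residue is -29/5.
List the singular points by increasing real part (a conjugate pair: the negative imaginary part first).

Radius of convergence at 0: 1/7.
At -1/7: a pole of order 2; residue -29/5.
At 1/6: a logarithmic branch point.
At 11/5: a logarithmic branch point.


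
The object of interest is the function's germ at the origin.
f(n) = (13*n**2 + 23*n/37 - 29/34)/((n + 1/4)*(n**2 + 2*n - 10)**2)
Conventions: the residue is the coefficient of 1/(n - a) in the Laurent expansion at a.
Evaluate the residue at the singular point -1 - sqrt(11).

The residue is 15768/17542181 - (137461527/4245207802)*sqrt(11).

The factor n**2 + 2*n - 10 splits as (n - a)(n - a') with a = -1 - sqrt(11), a' = -1 + sqrt(11). At the order-2 pole a set g(n) = (n - a)^2*f(n) = [(13*n**2 + 23*n/37 - 29/34)/(n + 1/4)] / (n - a')^2.
Order-2 pole: residue = g'(a); g'(-1 - sqrt(11)) = 15768/17542181 - (137461527/4245207802)*sqrt(11), so the residue is 15768/17542181 - (137461527/4245207802)*sqrt(11).


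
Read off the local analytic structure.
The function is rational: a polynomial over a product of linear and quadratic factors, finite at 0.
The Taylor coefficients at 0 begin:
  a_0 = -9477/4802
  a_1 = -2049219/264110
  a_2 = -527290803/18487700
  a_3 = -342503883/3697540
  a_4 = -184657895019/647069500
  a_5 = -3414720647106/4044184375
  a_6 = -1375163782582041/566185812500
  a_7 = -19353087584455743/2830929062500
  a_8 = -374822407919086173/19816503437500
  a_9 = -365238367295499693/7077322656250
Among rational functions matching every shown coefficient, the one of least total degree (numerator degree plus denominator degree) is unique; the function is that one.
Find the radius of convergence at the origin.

No rational of total degree below 8 reproduces all 10 coefficients; solving the [2/6] Pade equations on them gives f(θ) = (-17*θ**2/20 - 15*θ/11 + 13/14)/(θ**2 + 7*θ/5 - 7/9)**3, whose expansion matches every shown term.
Denominator factor (θ**2 + 7*θ/5 - 7/9)^3: discriminant 1141/225, real irrational roots -7/10 + (1/30)*sqrt(1141) and -7/10 - (1/30)*sqrt(1141); poles of order 3, moduli -7/10 + (1/30)*sqrt(1141) and 7/10 + (1/30)*sqrt(1141).
The radius of convergence is the smallest modulus among the singular points: -7/10 + (1/30)*sqrt(1141).

The radius of convergence is -7/10 + (1/30)*sqrt(1141).


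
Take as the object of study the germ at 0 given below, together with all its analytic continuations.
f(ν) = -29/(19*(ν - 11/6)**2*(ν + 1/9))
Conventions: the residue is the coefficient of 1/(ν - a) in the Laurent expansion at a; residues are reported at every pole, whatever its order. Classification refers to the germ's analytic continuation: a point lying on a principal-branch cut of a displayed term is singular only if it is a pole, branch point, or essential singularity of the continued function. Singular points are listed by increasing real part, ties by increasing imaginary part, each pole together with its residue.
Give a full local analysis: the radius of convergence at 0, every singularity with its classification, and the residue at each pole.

Denominator factor (ν + 1/9): pole of order 1 at -1/9, modulus 1/9.
Denominator factor (ν - 11/6)^2: pole of order 2 at 11/6, modulus 11/6.
The radius of convergence is the smallest modulus among the singular points: 1/9.
At the order-1 pole -1/9 set g(ν) = (ν - (-1/9))*f(ν) = -29/(19*(ν - 11/6)**2).
Simple pole: residue = g(a) at a = -1/9, which is -9396/23275.
At the order-2 pole 11/6 set g(ν) = (ν - (11/6))^2*f(ν) = -29/(19*(ν + 1/9)).
Order-2 pole: residue = g'(a); g'(11/6) = 9396/23275, so the residue is 9396/23275.
List the singular points by increasing real part (a conjugate pair: the negative imaginary part first).

Radius of convergence at 0: 1/9.
At -1/9: a pole of order 1; residue -9396/23275.
At 11/6: a pole of order 2; residue 9396/23275.


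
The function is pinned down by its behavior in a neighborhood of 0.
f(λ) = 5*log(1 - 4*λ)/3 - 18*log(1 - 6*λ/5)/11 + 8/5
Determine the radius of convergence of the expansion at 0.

Branch term (5/3)*log(1 - λ/(1/4)): its argument vanishes at λ = 1/4, a logarithmic branch point, modulus 1/4.
Branch term (-18/11)*log(1 - λ/(5/6)): its argument vanishes at λ = 5/6, a logarithmic branch point, modulus 5/6.
The radius of convergence is the smallest modulus among the singular points: 1/4.

The radius of convergence is 1/4.


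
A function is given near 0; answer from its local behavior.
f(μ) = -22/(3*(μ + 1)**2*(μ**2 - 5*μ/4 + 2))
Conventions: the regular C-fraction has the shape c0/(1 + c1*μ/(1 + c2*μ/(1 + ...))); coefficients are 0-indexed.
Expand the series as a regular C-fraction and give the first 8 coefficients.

Taylor coefficients (expand at 0): a_0 = -11/3, a_1 = 121/24, a_2 = -385/64, a_3 = 12881/1536, a_4 = -41305/4096, a_5 = 1130921/98304, a_6 = -10565203/786432, a_7 = 95533889/6291456.
c0 = a_0 = -11/3. Peel one level at a time: if S = 1 + c*μ/S' with S'(0) = 1, then c is the μ-coefficient of S and S' = c*μ/(S - 1).
S_1 = c0/f = 1 + (11/8)*μ + (1/4)*μ^2 + ...; c1 = 11/8.
S_2 = c1*μ/(S_1 - 1) = 1 + (-2/11)*μ + (-29/121)*μ^2 + ...; c2 = -2/11.
S_3 = c2*μ/(S_2 - 1) = 1 + (-29/22)*μ + (1/4)*μ^2 + ...; c3 = -29/22.
S_4 = c3*μ/(S_3 - 1) = 1 + (11/58)*μ + (1705/841)*μ^2 + ...; c4 = 11/58.
S_5 = c4*μ/(S_4 - 1) = 1 + (-310/29)*μ + (128)*μ^2 + ...; c5 = -310/29.
S_6 = c5*μ/(S_5 - 1) = 1 + (1856/155)*μ + (-7424/24025)*μ^2 + ...; c6 = 1856/155.
S_7 = c6*μ/(S_6 - 1) = 1 + (4/155)*μ + ...; c7 = 4/155.

The regular C-fraction coefficients are [-11/3, 11/8, -2/11, -29/22, 11/58, -310/29, 1856/155, 4/155].


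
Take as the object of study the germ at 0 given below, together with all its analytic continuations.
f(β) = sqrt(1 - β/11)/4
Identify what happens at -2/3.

There is no denominator, hence no pole anywhere.
Branch term sqrt(1 - β/(11)): argument at -2/3 is 35/33, nonzero, so -2/3 is not its branch point (a point on a principal cut is still regular for the continued germ).
So the germ continues analytically to -2/3.

The point is a regular point.


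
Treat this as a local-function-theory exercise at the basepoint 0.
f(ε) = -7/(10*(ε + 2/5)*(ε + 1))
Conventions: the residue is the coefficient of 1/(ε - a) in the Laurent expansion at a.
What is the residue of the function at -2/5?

The residue is -7/6.

At the order-1 pole -2/5 set g(ε) = (ε - (-2/5))*f(ε) = -7/(10*(ε + 1)).
Simple pole: residue = g(a) at a = -2/5, which is -7/6.


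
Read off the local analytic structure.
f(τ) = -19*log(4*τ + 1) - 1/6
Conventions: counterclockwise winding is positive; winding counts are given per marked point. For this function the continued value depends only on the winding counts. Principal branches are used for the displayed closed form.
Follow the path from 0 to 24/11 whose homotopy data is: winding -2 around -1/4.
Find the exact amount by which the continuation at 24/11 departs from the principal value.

The rational part is single-valued and drops out of the difference; each branch term changes only by its own monodromy.
(-19)*log(1 - τ/(-1/4)): each positive loop around -1/4 adds 2*pi*i to the log, so winding -2 contributes (-19)*(-2)*2*pi*i = (76)*pi*i.
Summing the contributions at τ = 24/11 gives (76)*pi*i.

Continued minus principal equals (76)*pi*i.


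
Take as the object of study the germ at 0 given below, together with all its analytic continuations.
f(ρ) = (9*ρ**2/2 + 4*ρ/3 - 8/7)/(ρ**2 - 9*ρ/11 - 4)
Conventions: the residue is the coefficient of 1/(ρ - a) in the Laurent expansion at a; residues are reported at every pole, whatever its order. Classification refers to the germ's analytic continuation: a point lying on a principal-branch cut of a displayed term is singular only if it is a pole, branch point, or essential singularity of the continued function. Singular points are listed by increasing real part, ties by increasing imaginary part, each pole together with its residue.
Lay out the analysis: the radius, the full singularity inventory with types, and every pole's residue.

Radius of convergence at 0: -9/22 + (1/22)*sqrt(2017).
At 9/22 - (1/22)*sqrt(2017): a pole of order 1; residue 331/132 - (64063/621236)*sqrt(2017).
At 9/22 + (1/22)*sqrt(2017): a pole of order 1; residue 331/132 + (64063/621236)*sqrt(2017).

Denominator factor (ρ**2 - 9*ρ/11 - 4): discriminant 2017/121, real irrational roots 9/22 + (1/22)*sqrt(2017) and 9/22 - (1/22)*sqrt(2017); poles of order 1, moduli 9/22 + (1/22)*sqrt(2017) and -9/22 + (1/22)*sqrt(2017).
The radius of convergence is the smallest modulus among the singular points: -9/22 + (1/22)*sqrt(2017).
The factor ρ**2 - 9*ρ/11 - 4 splits as (ρ - a)(ρ - a') with a = 9/22 - (1/22)*sqrt(2017), a' = 9/22 + (1/22)*sqrt(2017). At the order-1 pole a set g(ρ) = (ρ - a)*f(ρ) = [9*ρ**2/2 + 4*ρ/3 - 8/7] / (ρ - a').
Simple pole: residue = g(a) at a = 9/22 - (1/22)*sqrt(2017), which is 331/132 - (64063/621236)*sqrt(2017).
The factor ρ**2 - 9*ρ/11 - 4 splits as (ρ - a)(ρ - a') with a = 9/22 + (1/22)*sqrt(2017), a' = 9/22 - (1/22)*sqrt(2017). At the order-1 pole a set g(ρ) = (ρ - a)*f(ρ) = [9*ρ**2/2 + 4*ρ/3 - 8/7] / (ρ - a').
Simple pole: residue = g(a) at a = 9/22 + (1/22)*sqrt(2017), which is 331/132 + (64063/621236)*sqrt(2017).
List the singular points by increasing real part (a conjugate pair: the negative imaginary part first).


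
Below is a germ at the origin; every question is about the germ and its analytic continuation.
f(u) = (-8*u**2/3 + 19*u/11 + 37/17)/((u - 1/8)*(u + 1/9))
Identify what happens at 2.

The point is a regular point.

Denominator factors: u + 1/9 = 19/9 at u = 2; u - 1/8 = 15/8 at u = 2 — none vanishes.
So the germ continues analytically to 2.


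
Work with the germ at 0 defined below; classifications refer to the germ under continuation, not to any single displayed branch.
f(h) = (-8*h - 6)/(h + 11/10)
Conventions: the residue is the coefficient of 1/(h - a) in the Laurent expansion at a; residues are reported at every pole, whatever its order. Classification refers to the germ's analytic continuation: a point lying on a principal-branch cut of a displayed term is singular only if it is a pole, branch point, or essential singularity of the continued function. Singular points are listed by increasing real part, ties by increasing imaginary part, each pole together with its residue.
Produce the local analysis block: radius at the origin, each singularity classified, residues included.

Radius of convergence at 0: 11/10.
At -11/10: a pole of order 1; residue 14/5.

Denominator factor (h + 11/10): pole of order 1 at -11/10, modulus 11/10.
The radius of convergence is the smallest modulus among the singular points: 11/10.
At the order-1 pole -11/10 set g(h) = (h - (-11/10))*f(h) = -8*h - 6.
Simple pole: residue = g(a) at a = -11/10, which is 14/5.


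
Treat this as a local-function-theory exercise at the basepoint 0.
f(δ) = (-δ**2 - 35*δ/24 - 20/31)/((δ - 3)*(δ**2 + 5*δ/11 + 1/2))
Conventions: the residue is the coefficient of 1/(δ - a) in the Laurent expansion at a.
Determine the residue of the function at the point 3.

The residue is -38247/29636.

At the order-1 pole 3 set g(δ) = (δ - (3))*f(δ) = (-δ**2 - 35*δ/24 - 20/31)/(δ**2 + 5*δ/11 + 1/2).
Simple pole: residue = g(a) at a = 3, which is -38247/29636.


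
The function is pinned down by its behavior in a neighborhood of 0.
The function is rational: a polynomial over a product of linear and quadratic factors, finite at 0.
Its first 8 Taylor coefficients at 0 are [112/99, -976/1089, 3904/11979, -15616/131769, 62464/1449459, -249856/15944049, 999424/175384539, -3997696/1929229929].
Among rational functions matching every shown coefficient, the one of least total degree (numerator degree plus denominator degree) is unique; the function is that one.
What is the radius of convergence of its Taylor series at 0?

The radius of convergence is 11/4.

No rational of total degree below 2 reproduces all 8 coefficients; solving the [1/1] Pade equations on them gives f(j) = (28/9 - 4*j/3)/(j + 11/4), whose expansion matches every shown term.
Denominator factor (j + 11/4): pole of order 1 at -11/4, modulus 11/4.
The radius of convergence is the smallest modulus among the singular points: 11/4.


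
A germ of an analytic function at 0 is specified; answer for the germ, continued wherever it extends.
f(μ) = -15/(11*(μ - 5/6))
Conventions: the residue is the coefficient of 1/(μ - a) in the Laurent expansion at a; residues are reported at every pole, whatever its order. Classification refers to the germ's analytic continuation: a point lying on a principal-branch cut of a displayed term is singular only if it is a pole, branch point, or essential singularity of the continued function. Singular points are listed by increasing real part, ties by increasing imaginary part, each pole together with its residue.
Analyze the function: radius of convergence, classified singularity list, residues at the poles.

Radius of convergence at 0: 5/6.
At 5/6: a pole of order 1; residue -15/11.

Denominator factor (μ - 5/6): pole of order 1 at 5/6, modulus 5/6.
The radius of convergence is the smallest modulus among the singular points: 5/6.
At the order-1 pole 5/6 set g(μ) = (μ - (5/6))*f(μ) = -15/11.
Simple pole: residue = g(a) at a = 5/6, which is -15/11.


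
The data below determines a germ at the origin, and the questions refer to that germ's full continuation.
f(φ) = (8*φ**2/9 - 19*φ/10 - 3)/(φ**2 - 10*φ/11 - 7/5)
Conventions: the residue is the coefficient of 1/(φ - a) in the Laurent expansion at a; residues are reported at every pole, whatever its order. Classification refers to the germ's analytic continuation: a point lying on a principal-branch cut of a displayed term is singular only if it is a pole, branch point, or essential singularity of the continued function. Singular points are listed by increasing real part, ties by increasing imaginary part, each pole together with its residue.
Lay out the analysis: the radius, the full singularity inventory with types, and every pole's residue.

Denominator factor (φ**2 - 10*φ/11 - 7/5): discriminant 3888/605, real irrational roots 5/11 + (18/55)*sqrt(15) and 5/11 - (18/55)*sqrt(15); poles of order 1, moduli 5/11 + (18/55)*sqrt(15) and -5/11 + (18/55)*sqrt(15).
The radius of convergence is the smallest modulus among the singular points: -5/11 + (18/55)*sqrt(15).
The factor φ**2 - 10*φ/11 - 7/5 splits as (φ - a)(φ - a') with a = 5/11 - (18/55)*sqrt(15), a' = 5/11 + (18/55)*sqrt(15). At the order-1 pole a set g(φ) = (φ - a)*f(φ) = [8*φ**2/9 - 19*φ/10 - 3] / (φ - a').
Simple pole: residue = g(a) at a = 5/11 - (18/55)*sqrt(15), which is -1081/1980 + (24523/106920)*sqrt(15).
The factor φ**2 - 10*φ/11 - 7/5 splits as (φ - a)(φ - a') with a = 5/11 + (18/55)*sqrt(15), a' = 5/11 - (18/55)*sqrt(15). At the order-1 pole a set g(φ) = (φ - a)*f(φ) = [8*φ**2/9 - 19*φ/10 - 3] / (φ - a').
Simple pole: residue = g(a) at a = 5/11 + (18/55)*sqrt(15), which is -1081/1980 - (24523/106920)*sqrt(15).
List the singular points by increasing real part (a conjugate pair: the negative imaginary part first).

Radius of convergence at 0: -5/11 + (18/55)*sqrt(15).
At 5/11 - (18/55)*sqrt(15): a pole of order 1; residue -1081/1980 + (24523/106920)*sqrt(15).
At 5/11 + (18/55)*sqrt(15): a pole of order 1; residue -1081/1980 - (24523/106920)*sqrt(15).


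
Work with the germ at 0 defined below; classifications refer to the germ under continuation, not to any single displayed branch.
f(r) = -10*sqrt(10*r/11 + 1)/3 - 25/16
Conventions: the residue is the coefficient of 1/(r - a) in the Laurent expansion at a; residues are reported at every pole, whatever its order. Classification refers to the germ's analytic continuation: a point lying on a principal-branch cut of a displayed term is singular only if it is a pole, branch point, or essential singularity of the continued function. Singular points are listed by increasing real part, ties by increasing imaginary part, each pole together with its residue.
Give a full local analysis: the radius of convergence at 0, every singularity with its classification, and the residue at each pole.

Radius of convergence at 0: 11/10.
At -11/10: an algebraic (square-root) branch point.

Branch term (-10/3)*sqrt(1 - r/(-11/10)): its argument vanishes at r = -11/10, a square-root branch point, modulus 11/10.
The radius of convergence is the smallest modulus among the singular points: 11/10.


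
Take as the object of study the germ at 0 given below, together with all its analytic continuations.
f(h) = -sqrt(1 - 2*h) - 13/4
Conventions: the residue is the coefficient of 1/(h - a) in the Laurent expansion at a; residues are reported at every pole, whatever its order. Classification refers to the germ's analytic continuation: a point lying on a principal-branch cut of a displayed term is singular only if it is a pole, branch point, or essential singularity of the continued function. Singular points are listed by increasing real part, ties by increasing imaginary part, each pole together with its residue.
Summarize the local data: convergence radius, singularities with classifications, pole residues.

Radius of convergence at 0: 1/2.
At 1/2: an algebraic (square-root) branch point.

Branch term (-1)*sqrt(1 - h/(1/2)): its argument vanishes at h = 1/2, a square-root branch point, modulus 1/2.
The radius of convergence is the smallest modulus among the singular points: 1/2.


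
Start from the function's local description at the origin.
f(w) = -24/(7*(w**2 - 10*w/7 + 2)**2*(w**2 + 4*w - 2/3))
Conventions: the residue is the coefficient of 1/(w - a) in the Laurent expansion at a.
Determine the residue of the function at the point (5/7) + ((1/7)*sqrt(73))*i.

The factor w**2 - 10*w/7 + 2 splits as (w - a)(w - a') with a = (5/7) + ((1/7)*sqrt(73))*i, a' = (5/7) - ((1/7)*sqrt(73))*i. At the order-2 pole a set g(w) = (w - a)^2*f(w) = [-24/(7*(w**2 + 4*w - 2/3))] / (w - a')^2.
Order-2 pole: residue = g'(a); g'((5/7) + ((1/7)*sqrt(73))*i) = (764883/6255001) + ((257036157/33332900329)*sqrt(73))*i, so the residue is (764883/6255001) + ((257036157/33332900329)*sqrt(73))*i.

The residue is (764883/6255001) + ((257036157/33332900329)*sqrt(73))*i.


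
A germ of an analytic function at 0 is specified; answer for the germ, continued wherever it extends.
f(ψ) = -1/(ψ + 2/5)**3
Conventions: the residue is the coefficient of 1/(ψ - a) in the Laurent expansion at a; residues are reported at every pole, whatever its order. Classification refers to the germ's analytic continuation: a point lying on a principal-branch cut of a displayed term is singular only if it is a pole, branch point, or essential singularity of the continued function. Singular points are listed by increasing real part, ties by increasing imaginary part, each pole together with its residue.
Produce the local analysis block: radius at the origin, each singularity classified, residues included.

Denominator factor (ψ + 2/5)^3: pole of order 3 at -2/5, modulus 2/5.
The radius of convergence is the smallest modulus among the singular points: 2/5.
At the order-3 pole -2/5 set g(ψ) = (ψ - (-2/5))^3*f(ψ) = -1.
Order-3 pole: residue = g''(a)/2; g''(-2/5) = 0, so the residue is 0.

Radius of convergence at 0: 2/5.
At -2/5: a pole of order 3; residue 0.
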